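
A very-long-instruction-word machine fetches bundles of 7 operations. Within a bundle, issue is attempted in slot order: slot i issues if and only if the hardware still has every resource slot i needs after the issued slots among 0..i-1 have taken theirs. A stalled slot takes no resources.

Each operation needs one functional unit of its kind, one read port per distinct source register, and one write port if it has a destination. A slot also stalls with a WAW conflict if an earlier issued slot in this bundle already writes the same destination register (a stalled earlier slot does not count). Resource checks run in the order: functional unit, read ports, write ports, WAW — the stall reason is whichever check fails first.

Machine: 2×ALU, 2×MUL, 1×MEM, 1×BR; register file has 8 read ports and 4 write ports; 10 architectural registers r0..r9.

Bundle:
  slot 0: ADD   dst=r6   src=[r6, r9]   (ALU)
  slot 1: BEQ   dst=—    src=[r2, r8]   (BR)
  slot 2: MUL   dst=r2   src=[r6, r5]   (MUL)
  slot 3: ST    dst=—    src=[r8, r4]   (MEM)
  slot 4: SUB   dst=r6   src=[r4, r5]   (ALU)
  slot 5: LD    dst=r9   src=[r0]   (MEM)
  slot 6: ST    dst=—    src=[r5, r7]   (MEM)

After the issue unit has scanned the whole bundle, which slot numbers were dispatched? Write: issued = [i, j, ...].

issued = [0, 1, 2, 3]

[0] ALU needs rd=2 wr=1: ok; after: ALU=1 MUL=2 MEM=1 BR=1, R=6, W=3
[1] BR needs rd=2 wr=0: ok; after: ALU=1 MUL=2 MEM=1 BR=0, R=4, W=3
[2] MUL needs rd=2 wr=1: ok; after: ALU=1 MUL=1 MEM=1 BR=0, R=2, W=2
[3] MEM needs rd=2 wr=0: ok; after: ALU=1 MUL=1 MEM=0 BR=0, R=0, W=2
[4] ALU needs rd=2 wr=1: RD_PORT; after: ALU=1 MUL=1 MEM=0 BR=0, R=0, W=2
[5] MEM needs rd=1 wr=1: FU; after: ALU=1 MUL=1 MEM=0 BR=0, R=0, W=2
[6] MEM needs rd=2 wr=0: FU; after: ALU=1 MUL=1 MEM=0 BR=0, R=0, W=2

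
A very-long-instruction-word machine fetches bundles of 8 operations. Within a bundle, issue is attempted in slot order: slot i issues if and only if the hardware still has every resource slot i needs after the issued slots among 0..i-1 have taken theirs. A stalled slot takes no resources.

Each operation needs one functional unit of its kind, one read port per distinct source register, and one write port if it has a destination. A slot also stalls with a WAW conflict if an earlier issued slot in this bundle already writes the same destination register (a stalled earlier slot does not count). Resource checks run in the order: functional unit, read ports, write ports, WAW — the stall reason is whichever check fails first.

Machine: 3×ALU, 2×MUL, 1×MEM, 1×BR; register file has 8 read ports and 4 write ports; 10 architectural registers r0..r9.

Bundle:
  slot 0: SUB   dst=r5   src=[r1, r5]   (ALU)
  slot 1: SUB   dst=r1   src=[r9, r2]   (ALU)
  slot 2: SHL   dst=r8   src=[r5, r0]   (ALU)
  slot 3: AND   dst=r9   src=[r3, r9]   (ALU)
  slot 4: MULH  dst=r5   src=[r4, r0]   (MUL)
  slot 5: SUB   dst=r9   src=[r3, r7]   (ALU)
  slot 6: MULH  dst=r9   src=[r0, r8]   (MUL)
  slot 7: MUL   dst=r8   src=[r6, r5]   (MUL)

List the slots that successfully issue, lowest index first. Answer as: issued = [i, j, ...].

#0 ALU src=r1,r5 dispatched  <A:2 Mu:2 Ld:1 B:1 rd:6 wr:3>
#1 ALU src=r9,r2 dispatched  <A:1 Mu:2 Ld:1 B:1 rd:4 wr:2>
#2 ALU src=r5,r0 dispatched  <A:0 Mu:2 Ld:1 B:1 rd:2 wr:1>
#3 ALU src=r3,r9 held:FU  <A:0 Mu:2 Ld:1 B:1 rd:2 wr:1>
#4 MUL src=r4,r0 held:WAW  <A:0 Mu:2 Ld:1 B:1 rd:2 wr:1>
#5 ALU src=r3,r7 held:FU  <A:0 Mu:2 Ld:1 B:1 rd:2 wr:1>
#6 MUL src=r0,r8 dispatched  <A:0 Mu:1 Ld:1 B:1 rd:0 wr:0>
#7 MUL src=r6,r5 held:RD_PORT  <A:0 Mu:1 Ld:1 B:1 rd:0 wr:0>

issued = [0, 1, 2, 6]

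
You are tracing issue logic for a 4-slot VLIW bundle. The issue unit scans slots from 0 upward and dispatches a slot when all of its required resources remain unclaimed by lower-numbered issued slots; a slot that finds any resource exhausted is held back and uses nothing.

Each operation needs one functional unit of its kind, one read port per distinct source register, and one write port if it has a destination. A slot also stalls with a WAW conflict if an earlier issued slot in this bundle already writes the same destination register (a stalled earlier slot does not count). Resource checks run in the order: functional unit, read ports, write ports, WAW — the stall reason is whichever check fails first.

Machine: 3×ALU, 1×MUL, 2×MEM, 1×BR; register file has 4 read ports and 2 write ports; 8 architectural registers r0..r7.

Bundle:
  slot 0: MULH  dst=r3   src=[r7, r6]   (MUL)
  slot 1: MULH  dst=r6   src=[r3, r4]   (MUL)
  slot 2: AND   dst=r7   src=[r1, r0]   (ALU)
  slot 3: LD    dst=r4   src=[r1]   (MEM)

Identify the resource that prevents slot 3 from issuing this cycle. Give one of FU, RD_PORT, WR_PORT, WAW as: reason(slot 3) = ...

reason(slot 3) = RD_PORT

  0. MUL→r3 ⇒ go  {3A/0Mu/2Ld/1B | 2r 1w}
  1. MUL→r6 ⇒ no(FU)  {3A/0Mu/2Ld/1B | 2r 1w}
  2. ALU→r7 ⇒ go  {2A/0Mu/2Ld/1B | 0r 0w}
  3. MEM→r4 ⇒ no(RD_PORT)  {2A/0Mu/2Ld/1B | 0r 0w}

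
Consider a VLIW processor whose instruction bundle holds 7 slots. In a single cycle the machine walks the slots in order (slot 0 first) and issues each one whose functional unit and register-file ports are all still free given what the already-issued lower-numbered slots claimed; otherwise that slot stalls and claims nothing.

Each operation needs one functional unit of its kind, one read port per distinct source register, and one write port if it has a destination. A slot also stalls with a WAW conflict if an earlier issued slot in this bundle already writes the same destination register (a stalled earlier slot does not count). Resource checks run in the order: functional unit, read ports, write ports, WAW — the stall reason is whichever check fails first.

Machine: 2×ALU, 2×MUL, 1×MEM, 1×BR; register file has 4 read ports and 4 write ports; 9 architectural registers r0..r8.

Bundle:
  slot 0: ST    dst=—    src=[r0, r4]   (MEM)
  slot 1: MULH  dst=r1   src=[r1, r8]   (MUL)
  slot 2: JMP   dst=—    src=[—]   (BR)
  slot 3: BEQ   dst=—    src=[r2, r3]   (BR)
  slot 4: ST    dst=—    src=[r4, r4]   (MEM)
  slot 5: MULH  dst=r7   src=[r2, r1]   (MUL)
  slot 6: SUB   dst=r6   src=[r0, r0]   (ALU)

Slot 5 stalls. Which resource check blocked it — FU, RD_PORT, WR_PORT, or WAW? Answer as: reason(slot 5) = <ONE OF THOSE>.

(0) want 1×MEM +2rd +0wr — yes → AL2|MU2|ME0|BR1|rd2|wr4
(1) want 1×MUL +2rd +1wr — yes → AL2|MU1|ME0|BR1|rd0|wr3
(2) want 1×BR +0rd +0wr — yes → AL2|MU1|ME0|BR0|rd0|wr3
(3) want 1×BR +2rd +0wr — FU → AL2|MU1|ME0|BR0|rd0|wr3
(4) want 1×MEM +1rd +0wr — FU → AL2|MU1|ME0|BR0|rd0|wr3
(5) want 1×MUL +2rd +1wr — RD_PORT → AL2|MU1|ME0|BR0|rd0|wr3
(6) want 1×ALU +1rd +1wr — RD_PORT → AL2|MU1|ME0|BR0|rd0|wr3

reason(slot 5) = RD_PORT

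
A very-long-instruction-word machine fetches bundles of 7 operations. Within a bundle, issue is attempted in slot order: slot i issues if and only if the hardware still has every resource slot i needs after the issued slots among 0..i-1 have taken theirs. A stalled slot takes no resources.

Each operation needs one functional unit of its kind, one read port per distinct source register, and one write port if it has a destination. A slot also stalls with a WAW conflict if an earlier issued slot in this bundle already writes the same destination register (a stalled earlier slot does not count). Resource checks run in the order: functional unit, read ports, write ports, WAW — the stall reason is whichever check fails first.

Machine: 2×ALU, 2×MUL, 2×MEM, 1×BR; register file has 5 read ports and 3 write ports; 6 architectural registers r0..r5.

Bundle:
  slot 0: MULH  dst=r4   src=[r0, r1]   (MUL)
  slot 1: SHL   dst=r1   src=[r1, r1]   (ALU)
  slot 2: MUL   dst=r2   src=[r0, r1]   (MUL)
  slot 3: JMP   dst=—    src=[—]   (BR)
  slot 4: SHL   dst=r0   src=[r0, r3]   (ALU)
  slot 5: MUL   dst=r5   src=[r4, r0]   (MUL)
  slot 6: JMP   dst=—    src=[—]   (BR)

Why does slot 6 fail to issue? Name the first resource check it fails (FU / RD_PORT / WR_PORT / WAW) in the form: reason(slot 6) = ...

(0) want 1×MUL +2rd +1wr — yes → AL2|MU1|ME2|BR1|rd3|wr2
(1) want 1×ALU +1rd +1wr — yes → AL1|MU1|ME2|BR1|rd2|wr1
(2) want 1×MUL +2rd +1wr — yes → AL1|MU0|ME2|BR1|rd0|wr0
(3) want 1×BR +0rd +0wr — yes → AL1|MU0|ME2|BR0|rd0|wr0
(4) want 1×ALU +2rd +1wr — RD_PORT → AL1|MU0|ME2|BR0|rd0|wr0
(5) want 1×MUL +2rd +1wr — FU → AL1|MU0|ME2|BR0|rd0|wr0
(6) want 1×BR +0rd +0wr — FU → AL1|MU0|ME2|BR0|rd0|wr0

reason(slot 6) = FU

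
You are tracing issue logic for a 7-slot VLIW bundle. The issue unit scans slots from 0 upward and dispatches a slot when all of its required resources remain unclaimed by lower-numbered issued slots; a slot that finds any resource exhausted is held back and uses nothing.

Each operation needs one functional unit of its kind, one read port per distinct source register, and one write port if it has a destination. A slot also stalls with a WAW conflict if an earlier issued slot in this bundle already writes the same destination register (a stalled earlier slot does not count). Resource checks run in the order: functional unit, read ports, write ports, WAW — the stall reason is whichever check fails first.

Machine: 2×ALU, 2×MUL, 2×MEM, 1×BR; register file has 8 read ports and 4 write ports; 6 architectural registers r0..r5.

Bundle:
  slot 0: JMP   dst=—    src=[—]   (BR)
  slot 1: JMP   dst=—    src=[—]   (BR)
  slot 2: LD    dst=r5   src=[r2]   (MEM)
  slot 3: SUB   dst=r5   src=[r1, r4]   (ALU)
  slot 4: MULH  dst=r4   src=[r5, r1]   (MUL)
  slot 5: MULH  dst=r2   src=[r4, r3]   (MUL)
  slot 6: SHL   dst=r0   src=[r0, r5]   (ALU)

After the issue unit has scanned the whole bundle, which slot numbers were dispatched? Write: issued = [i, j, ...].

issued = [0, 2, 4, 5, 6]

  0. BR ⇒ go  {2A/2Mu/2Ld/0B | 8r 4w}
  1. BR ⇒ no(FU)  {2A/2Mu/2Ld/0B | 8r 4w}
  2. MEM→r5 ⇒ go  {2A/2Mu/1Ld/0B | 7r 3w}
  3. ALU→r5 ⇒ no(WAW)  {2A/2Mu/1Ld/0B | 7r 3w}
  4. MUL→r4 ⇒ go  {2A/1Mu/1Ld/0B | 5r 2w}
  5. MUL→r2 ⇒ go  {2A/0Mu/1Ld/0B | 3r 1w}
  6. ALU→r0 ⇒ go  {1A/0Mu/1Ld/0B | 1r 0w}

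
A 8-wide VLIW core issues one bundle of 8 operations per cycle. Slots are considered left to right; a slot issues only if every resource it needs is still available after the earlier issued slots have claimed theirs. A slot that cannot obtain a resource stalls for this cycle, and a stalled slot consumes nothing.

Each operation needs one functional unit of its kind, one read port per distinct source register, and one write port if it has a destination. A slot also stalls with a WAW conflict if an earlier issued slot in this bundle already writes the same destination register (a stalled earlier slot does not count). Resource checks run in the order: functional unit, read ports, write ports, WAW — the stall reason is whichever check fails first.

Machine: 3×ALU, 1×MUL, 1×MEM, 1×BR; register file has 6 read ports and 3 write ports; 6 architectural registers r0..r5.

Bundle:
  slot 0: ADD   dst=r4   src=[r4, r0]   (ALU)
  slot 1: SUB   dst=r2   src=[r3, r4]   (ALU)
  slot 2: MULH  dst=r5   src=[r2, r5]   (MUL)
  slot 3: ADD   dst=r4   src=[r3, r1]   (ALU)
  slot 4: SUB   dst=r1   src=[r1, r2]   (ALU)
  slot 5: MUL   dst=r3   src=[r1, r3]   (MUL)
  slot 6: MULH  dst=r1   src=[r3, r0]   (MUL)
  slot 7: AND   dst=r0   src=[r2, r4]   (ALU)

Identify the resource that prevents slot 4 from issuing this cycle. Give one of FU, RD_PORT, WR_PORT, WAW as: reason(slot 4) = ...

reason(slot 4) = RD_PORT

(0) want 1×ALU +2rd +1wr — yes → AL2|MU1|ME1|BR1|rd4|wr2
(1) want 1×ALU +2rd +1wr — yes → AL1|MU1|ME1|BR1|rd2|wr1
(2) want 1×MUL +2rd +1wr — yes → AL1|MU0|ME1|BR1|rd0|wr0
(3) want 1×ALU +2rd +1wr — RD_PORT → AL1|MU0|ME1|BR1|rd0|wr0
(4) want 1×ALU +2rd +1wr — RD_PORT → AL1|MU0|ME1|BR1|rd0|wr0
(5) want 1×MUL +2rd +1wr — FU → AL1|MU0|ME1|BR1|rd0|wr0
(6) want 1×MUL +2rd +1wr — FU → AL1|MU0|ME1|BR1|rd0|wr0
(7) want 1×ALU +2rd +1wr — RD_PORT → AL1|MU0|ME1|BR1|rd0|wr0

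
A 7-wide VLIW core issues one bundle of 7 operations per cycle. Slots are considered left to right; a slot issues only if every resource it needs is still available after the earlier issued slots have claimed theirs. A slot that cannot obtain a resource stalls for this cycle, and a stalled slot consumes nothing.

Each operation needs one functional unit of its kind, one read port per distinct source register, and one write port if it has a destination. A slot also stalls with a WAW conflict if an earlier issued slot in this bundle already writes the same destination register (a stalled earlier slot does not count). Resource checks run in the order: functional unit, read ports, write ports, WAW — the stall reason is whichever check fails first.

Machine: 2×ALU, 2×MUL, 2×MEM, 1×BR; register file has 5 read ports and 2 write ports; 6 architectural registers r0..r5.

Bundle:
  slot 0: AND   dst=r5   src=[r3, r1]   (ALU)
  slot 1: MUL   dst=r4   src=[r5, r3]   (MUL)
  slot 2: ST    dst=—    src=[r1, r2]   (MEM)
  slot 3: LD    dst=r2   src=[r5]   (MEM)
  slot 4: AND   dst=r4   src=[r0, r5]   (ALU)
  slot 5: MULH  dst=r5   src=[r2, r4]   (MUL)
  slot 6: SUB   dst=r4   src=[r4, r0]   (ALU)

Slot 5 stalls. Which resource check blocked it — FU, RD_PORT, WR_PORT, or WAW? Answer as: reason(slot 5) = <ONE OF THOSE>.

reason(slot 5) = RD_PORT

[0] ALU needs rd=2 wr=1: ok; after: ALU=1 MUL=2 MEM=2 BR=1, R=3, W=1
[1] MUL needs rd=2 wr=1: ok; after: ALU=1 MUL=1 MEM=2 BR=1, R=1, W=0
[2] MEM needs rd=2 wr=0: RD_PORT; after: ALU=1 MUL=1 MEM=2 BR=1, R=1, W=0
[3] MEM needs rd=1 wr=1: WR_PORT; after: ALU=1 MUL=1 MEM=2 BR=1, R=1, W=0
[4] ALU needs rd=2 wr=1: RD_PORT; after: ALU=1 MUL=1 MEM=2 BR=1, R=1, W=0
[5] MUL needs rd=2 wr=1: RD_PORT; after: ALU=1 MUL=1 MEM=2 BR=1, R=1, W=0
[6] ALU needs rd=2 wr=1: RD_PORT; after: ALU=1 MUL=1 MEM=2 BR=1, R=1, W=0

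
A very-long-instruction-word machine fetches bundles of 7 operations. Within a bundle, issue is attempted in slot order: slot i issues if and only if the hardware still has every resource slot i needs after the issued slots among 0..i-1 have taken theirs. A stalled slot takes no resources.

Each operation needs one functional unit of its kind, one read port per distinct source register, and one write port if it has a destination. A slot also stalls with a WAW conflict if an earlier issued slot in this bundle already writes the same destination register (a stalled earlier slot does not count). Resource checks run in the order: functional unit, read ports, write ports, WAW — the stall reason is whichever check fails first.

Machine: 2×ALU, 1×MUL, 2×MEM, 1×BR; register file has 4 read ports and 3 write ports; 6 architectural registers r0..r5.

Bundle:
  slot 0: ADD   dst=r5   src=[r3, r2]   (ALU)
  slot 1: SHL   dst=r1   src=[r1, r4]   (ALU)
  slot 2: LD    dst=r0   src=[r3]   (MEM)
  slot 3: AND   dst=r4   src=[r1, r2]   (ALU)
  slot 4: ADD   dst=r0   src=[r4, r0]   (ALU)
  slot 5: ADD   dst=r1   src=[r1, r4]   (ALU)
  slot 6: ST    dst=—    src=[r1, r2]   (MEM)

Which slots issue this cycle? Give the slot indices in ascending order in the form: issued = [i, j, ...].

issued = [0, 1]

[0] ALU needs rd=2 wr=1: ok; after: ALU=1 MUL=1 MEM=2 BR=1, R=2, W=2
[1] ALU needs rd=2 wr=1: ok; after: ALU=0 MUL=1 MEM=2 BR=1, R=0, W=1
[2] MEM needs rd=1 wr=1: RD_PORT; after: ALU=0 MUL=1 MEM=2 BR=1, R=0, W=1
[3] ALU needs rd=2 wr=1: FU; after: ALU=0 MUL=1 MEM=2 BR=1, R=0, W=1
[4] ALU needs rd=2 wr=1: FU; after: ALU=0 MUL=1 MEM=2 BR=1, R=0, W=1
[5] ALU needs rd=2 wr=1: FU; after: ALU=0 MUL=1 MEM=2 BR=1, R=0, W=1
[6] MEM needs rd=2 wr=0: RD_PORT; after: ALU=0 MUL=1 MEM=2 BR=1, R=0, W=1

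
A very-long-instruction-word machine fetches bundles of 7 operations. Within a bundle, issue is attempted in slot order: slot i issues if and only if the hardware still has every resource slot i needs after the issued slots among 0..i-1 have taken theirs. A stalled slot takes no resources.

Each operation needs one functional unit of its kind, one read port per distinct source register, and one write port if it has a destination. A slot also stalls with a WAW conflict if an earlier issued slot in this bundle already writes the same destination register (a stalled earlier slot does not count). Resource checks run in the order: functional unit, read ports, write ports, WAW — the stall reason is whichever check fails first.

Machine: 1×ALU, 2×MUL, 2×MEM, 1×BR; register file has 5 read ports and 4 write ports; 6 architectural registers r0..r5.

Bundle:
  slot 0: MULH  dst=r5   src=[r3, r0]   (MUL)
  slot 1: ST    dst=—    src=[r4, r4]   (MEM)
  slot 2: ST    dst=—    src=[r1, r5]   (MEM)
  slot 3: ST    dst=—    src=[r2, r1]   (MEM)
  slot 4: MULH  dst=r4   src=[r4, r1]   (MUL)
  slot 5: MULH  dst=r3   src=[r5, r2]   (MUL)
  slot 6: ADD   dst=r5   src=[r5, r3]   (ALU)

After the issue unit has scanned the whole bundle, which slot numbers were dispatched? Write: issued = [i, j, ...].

  0. MUL→r5 ⇒ go  {1A/1Mu/2Ld/1B | 3r 3w}
  1. MEM ⇒ go  {1A/1Mu/1Ld/1B | 2r 3w}
  2. MEM ⇒ go  {1A/1Mu/0Ld/1B | 0r 3w}
  3. MEM ⇒ no(FU)  {1A/1Mu/0Ld/1B | 0r 3w}
  4. MUL→r4 ⇒ no(RD_PORT)  {1A/1Mu/0Ld/1B | 0r 3w}
  5. MUL→r3 ⇒ no(RD_PORT)  {1A/1Mu/0Ld/1B | 0r 3w}
  6. ALU→r5 ⇒ no(RD_PORT)  {1A/1Mu/0Ld/1B | 0r 3w}

issued = [0, 1, 2]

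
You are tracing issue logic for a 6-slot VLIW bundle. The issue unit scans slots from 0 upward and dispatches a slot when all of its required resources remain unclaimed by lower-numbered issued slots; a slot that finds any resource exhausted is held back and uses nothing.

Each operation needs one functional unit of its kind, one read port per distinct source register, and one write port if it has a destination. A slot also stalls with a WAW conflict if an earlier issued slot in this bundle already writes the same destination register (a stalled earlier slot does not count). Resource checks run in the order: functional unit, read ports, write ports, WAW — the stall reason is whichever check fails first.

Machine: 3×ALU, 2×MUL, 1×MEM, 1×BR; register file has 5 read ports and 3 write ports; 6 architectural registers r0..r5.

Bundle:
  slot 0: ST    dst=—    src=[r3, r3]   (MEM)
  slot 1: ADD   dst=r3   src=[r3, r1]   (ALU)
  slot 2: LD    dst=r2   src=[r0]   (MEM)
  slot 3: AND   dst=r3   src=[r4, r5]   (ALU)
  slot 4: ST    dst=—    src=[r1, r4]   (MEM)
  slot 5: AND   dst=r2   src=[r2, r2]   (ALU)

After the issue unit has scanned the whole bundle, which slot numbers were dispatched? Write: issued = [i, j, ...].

[0] MEM needs rd=1 wr=0: ok; after: ALU=3 MUL=2 MEM=0 BR=1, R=4, W=3
[1] ALU needs rd=2 wr=1: ok; after: ALU=2 MUL=2 MEM=0 BR=1, R=2, W=2
[2] MEM needs rd=1 wr=1: FU; after: ALU=2 MUL=2 MEM=0 BR=1, R=2, W=2
[3] ALU needs rd=2 wr=1: WAW; after: ALU=2 MUL=2 MEM=0 BR=1, R=2, W=2
[4] MEM needs rd=2 wr=0: FU; after: ALU=2 MUL=2 MEM=0 BR=1, R=2, W=2
[5] ALU needs rd=1 wr=1: ok; after: ALU=1 MUL=2 MEM=0 BR=1, R=1, W=1

issued = [0, 1, 5]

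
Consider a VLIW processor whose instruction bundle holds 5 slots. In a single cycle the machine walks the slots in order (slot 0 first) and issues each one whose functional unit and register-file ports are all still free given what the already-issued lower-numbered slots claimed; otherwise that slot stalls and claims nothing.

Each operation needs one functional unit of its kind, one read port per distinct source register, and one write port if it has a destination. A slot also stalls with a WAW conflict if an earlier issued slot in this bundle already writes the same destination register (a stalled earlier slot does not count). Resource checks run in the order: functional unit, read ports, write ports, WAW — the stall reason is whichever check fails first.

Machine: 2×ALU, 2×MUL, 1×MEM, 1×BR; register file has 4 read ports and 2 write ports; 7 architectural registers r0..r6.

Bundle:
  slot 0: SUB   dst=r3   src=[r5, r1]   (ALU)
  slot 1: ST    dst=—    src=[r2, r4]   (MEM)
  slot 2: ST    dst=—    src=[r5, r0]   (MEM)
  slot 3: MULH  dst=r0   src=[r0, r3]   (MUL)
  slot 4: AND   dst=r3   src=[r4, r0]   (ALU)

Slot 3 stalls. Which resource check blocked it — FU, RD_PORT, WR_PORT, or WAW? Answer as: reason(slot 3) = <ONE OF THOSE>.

#0 ALU src=r5,r1 dispatched  <A:1 Mu:2 Ld:1 B:1 rd:2 wr:1>
#1 MEM src=r2,r4 dispatched  <A:1 Mu:2 Ld:0 B:1 rd:0 wr:1>
#2 MEM src=r5,r0 held:FU  <A:1 Mu:2 Ld:0 B:1 rd:0 wr:1>
#3 MUL src=r0,r3 held:RD_PORT  <A:1 Mu:2 Ld:0 B:1 rd:0 wr:1>
#4 ALU src=r4,r0 held:RD_PORT  <A:1 Mu:2 Ld:0 B:1 rd:0 wr:1>

reason(slot 3) = RD_PORT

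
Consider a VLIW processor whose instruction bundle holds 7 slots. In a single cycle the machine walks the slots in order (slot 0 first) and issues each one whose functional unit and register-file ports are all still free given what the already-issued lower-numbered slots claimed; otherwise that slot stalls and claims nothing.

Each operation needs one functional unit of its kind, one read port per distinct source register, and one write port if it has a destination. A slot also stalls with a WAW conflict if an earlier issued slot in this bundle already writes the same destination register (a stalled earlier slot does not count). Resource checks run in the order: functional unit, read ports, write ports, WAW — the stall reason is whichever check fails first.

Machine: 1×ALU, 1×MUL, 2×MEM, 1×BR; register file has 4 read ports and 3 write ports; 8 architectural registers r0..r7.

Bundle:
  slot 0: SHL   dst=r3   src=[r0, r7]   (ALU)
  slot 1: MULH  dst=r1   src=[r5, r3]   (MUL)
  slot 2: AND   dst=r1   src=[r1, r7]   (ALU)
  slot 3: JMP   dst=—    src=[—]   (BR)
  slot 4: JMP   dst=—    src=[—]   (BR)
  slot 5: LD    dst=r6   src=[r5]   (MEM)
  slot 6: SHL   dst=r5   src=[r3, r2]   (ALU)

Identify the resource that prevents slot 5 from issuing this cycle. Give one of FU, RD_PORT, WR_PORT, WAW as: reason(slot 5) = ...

reason(slot 5) = RD_PORT

(0) want 1×ALU +2rd +1wr — yes → AL0|MU1|ME2|BR1|rd2|wr2
(1) want 1×MUL +2rd +1wr — yes → AL0|MU0|ME2|BR1|rd0|wr1
(2) want 1×ALU +2rd +1wr — FU → AL0|MU0|ME2|BR1|rd0|wr1
(3) want 1×BR +0rd +0wr — yes → AL0|MU0|ME2|BR0|rd0|wr1
(4) want 1×BR +0rd +0wr — FU → AL0|MU0|ME2|BR0|rd0|wr1
(5) want 1×MEM +1rd +1wr — RD_PORT → AL0|MU0|ME2|BR0|rd0|wr1
(6) want 1×ALU +2rd +1wr — FU → AL0|MU0|ME2|BR0|rd0|wr1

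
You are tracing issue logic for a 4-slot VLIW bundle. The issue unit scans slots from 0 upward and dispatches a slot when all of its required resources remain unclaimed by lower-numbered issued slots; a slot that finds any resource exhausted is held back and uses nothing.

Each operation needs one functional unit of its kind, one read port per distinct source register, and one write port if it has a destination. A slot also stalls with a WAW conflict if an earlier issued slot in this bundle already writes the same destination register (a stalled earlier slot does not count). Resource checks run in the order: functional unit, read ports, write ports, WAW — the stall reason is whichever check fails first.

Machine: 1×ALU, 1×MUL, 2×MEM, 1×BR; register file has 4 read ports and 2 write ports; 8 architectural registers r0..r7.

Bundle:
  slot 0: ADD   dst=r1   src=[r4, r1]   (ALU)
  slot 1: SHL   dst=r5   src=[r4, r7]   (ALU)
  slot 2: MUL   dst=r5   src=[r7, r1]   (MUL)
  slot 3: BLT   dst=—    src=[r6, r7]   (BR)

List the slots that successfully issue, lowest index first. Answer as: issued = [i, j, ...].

  0. ALU→r1 ⇒ go  {0A/1Mu/2Ld/1B | 2r 1w}
  1. ALU→r5 ⇒ no(FU)  {0A/1Mu/2Ld/1B | 2r 1w}
  2. MUL→r5 ⇒ go  {0A/0Mu/2Ld/1B | 0r 0w}
  3. BR ⇒ no(RD_PORT)  {0A/0Mu/2Ld/1B | 0r 0w}

issued = [0, 2]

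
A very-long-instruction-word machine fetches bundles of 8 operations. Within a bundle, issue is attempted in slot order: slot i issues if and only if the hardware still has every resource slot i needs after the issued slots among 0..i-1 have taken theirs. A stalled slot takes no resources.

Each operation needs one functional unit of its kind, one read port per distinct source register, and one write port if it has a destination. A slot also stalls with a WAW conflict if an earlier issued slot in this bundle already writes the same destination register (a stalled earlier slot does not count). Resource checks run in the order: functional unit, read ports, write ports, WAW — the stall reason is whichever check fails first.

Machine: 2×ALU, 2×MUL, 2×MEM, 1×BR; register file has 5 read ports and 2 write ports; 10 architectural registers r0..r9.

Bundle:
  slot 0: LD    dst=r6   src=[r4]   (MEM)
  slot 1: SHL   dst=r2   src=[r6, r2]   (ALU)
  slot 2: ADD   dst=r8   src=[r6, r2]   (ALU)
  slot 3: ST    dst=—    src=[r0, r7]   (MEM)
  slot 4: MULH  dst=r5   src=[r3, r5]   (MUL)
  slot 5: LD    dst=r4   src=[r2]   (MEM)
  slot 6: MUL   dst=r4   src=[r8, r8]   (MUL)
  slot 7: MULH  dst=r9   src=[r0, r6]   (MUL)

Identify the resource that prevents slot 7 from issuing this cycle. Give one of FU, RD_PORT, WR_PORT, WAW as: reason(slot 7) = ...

reason(slot 7) = RD_PORT

slot 0 (MEM): ISSUE — free A2,Mu2,Ld1,B1 rp4 wp1
slot 1 (ALU): ISSUE — free A1,Mu2,Ld1,B1 rp2 wp0
slot 2 (ALU): stall WR_PORT — free A1,Mu2,Ld1,B1 rp2 wp0
slot 3 (MEM): ISSUE — free A1,Mu2,Ld0,B1 rp0 wp0
slot 4 (MUL): stall RD_PORT — free A1,Mu2,Ld0,B1 rp0 wp0
slot 5 (MEM): stall FU — free A1,Mu2,Ld0,B1 rp0 wp0
slot 6 (MUL): stall RD_PORT — free A1,Mu2,Ld0,B1 rp0 wp0
slot 7 (MUL): stall RD_PORT — free A1,Mu2,Ld0,B1 rp0 wp0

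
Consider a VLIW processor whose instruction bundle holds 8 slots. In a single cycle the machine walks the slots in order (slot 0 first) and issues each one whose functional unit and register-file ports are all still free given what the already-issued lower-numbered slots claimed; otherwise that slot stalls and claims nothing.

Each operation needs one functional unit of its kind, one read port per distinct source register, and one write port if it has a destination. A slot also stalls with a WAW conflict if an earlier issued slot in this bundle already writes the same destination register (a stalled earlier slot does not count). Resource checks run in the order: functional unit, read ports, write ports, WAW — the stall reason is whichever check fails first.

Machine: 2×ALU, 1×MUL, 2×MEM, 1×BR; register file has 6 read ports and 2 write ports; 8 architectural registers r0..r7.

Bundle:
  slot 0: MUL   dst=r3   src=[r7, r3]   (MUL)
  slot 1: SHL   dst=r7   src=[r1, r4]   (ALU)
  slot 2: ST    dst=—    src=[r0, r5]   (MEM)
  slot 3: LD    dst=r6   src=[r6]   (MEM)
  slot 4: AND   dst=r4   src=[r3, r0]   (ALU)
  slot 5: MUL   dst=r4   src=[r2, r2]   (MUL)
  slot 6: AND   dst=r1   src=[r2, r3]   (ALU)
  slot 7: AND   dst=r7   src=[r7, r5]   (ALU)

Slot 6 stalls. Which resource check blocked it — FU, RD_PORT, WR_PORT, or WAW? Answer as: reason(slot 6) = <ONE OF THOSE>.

reason(slot 6) = RD_PORT

(0) want 1×MUL +2rd +1wr — yes → AL2|MU0|ME2|BR1|rd4|wr1
(1) want 1×ALU +2rd +1wr — yes → AL1|MU0|ME2|BR1|rd2|wr0
(2) want 1×MEM +2rd +0wr — yes → AL1|MU0|ME1|BR1|rd0|wr0
(3) want 1×MEM +1rd +1wr — RD_PORT → AL1|MU0|ME1|BR1|rd0|wr0
(4) want 1×ALU +2rd +1wr — RD_PORT → AL1|MU0|ME1|BR1|rd0|wr0
(5) want 1×MUL +1rd +1wr — FU → AL1|MU0|ME1|BR1|rd0|wr0
(6) want 1×ALU +2rd +1wr — RD_PORT → AL1|MU0|ME1|BR1|rd0|wr0
(7) want 1×ALU +2rd +1wr — RD_PORT → AL1|MU0|ME1|BR1|rd0|wr0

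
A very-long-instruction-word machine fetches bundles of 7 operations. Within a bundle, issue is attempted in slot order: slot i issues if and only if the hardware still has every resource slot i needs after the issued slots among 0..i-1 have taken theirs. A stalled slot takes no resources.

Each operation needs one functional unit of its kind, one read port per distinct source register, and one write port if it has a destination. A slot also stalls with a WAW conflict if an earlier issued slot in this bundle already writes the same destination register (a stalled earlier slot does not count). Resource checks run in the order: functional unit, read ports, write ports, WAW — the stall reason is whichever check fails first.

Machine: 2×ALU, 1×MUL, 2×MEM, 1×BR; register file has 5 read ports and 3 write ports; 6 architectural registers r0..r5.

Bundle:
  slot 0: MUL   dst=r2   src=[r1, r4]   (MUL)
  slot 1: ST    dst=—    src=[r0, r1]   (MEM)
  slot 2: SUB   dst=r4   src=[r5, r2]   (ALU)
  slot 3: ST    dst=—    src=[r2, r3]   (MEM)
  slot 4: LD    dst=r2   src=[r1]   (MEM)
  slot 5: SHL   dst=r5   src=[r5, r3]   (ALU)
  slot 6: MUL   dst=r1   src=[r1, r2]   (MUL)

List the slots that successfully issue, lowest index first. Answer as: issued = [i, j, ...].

[0] MUL needs rd=2 wr=1: ok; after: ALU=2 MUL=0 MEM=2 BR=1, R=3, W=2
[1] MEM needs rd=2 wr=0: ok; after: ALU=2 MUL=0 MEM=1 BR=1, R=1, W=2
[2] ALU needs rd=2 wr=1: RD_PORT; after: ALU=2 MUL=0 MEM=1 BR=1, R=1, W=2
[3] MEM needs rd=2 wr=0: RD_PORT; after: ALU=2 MUL=0 MEM=1 BR=1, R=1, W=2
[4] MEM needs rd=1 wr=1: WAW; after: ALU=2 MUL=0 MEM=1 BR=1, R=1, W=2
[5] ALU needs rd=2 wr=1: RD_PORT; after: ALU=2 MUL=0 MEM=1 BR=1, R=1, W=2
[6] MUL needs rd=2 wr=1: FU; after: ALU=2 MUL=0 MEM=1 BR=1, R=1, W=2

issued = [0, 1]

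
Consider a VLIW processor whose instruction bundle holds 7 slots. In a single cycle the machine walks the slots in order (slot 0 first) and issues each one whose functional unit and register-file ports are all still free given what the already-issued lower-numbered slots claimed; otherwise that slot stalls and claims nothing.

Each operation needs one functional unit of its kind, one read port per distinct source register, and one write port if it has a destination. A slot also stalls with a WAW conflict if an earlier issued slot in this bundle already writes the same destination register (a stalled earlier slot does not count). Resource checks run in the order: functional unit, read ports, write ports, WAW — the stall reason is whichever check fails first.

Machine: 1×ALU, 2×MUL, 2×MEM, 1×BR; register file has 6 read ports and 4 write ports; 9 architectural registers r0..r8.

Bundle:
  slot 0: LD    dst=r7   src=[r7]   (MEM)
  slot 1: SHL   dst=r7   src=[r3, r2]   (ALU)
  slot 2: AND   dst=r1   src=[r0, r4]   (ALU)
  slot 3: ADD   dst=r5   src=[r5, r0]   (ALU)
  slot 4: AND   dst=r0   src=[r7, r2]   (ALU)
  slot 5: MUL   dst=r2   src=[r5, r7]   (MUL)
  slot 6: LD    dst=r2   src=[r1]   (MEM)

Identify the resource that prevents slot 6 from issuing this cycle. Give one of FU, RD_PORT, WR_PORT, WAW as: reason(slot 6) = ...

(0) want 1×MEM +1rd +1wr — yes → AL1|MU2|ME1|BR1|rd5|wr3
(1) want 1×ALU +2rd +1wr — WAW → AL1|MU2|ME1|BR1|rd5|wr3
(2) want 1×ALU +2rd +1wr — yes → AL0|MU2|ME1|BR1|rd3|wr2
(3) want 1×ALU +2rd +1wr — FU → AL0|MU2|ME1|BR1|rd3|wr2
(4) want 1×ALU +2rd +1wr — FU → AL0|MU2|ME1|BR1|rd3|wr2
(5) want 1×MUL +2rd +1wr — yes → AL0|MU1|ME1|BR1|rd1|wr1
(6) want 1×MEM +1rd +1wr — WAW → AL0|MU1|ME1|BR1|rd1|wr1

reason(slot 6) = WAW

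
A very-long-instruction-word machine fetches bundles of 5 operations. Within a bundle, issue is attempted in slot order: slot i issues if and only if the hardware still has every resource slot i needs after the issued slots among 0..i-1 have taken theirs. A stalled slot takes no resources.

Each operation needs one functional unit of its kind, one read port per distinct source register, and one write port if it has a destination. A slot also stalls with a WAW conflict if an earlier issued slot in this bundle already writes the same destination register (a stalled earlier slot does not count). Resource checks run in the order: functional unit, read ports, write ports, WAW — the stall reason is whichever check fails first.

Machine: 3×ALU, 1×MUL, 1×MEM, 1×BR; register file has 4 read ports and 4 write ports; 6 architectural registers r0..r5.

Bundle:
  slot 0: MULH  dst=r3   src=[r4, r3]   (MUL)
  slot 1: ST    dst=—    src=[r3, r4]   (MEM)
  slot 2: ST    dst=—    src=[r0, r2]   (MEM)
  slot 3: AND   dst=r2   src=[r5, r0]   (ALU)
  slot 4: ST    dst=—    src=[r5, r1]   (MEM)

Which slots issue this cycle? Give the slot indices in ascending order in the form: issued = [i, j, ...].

issued = [0, 1]

(0) want 1×MUL +2rd +1wr — yes → AL3|MU0|ME1|BR1|rd2|wr3
(1) want 1×MEM +2rd +0wr — yes → AL3|MU0|ME0|BR1|rd0|wr3
(2) want 1×MEM +2rd +0wr — FU → AL3|MU0|ME0|BR1|rd0|wr3
(3) want 1×ALU +2rd +1wr — RD_PORT → AL3|MU0|ME0|BR1|rd0|wr3
(4) want 1×MEM +2rd +0wr — FU → AL3|MU0|ME0|BR1|rd0|wr3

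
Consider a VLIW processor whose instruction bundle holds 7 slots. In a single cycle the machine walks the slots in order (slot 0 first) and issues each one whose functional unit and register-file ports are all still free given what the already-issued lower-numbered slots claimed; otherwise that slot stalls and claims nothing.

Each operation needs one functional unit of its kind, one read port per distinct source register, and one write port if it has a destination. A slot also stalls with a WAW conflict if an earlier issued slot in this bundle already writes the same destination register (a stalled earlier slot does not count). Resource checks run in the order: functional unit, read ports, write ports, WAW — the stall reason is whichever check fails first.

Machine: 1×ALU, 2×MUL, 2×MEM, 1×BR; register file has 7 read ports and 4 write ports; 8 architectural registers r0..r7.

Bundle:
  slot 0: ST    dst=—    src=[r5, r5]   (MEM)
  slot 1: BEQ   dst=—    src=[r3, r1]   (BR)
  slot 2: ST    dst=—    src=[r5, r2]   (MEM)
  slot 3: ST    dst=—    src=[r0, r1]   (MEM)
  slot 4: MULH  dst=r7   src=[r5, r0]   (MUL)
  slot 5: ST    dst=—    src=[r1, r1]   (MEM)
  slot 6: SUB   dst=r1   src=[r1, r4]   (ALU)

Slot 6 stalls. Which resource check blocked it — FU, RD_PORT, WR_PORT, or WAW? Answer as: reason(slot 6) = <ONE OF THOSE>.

#0 MEM src=r5,r5 dispatched  <A:1 Mu:2 Ld:1 B:1 rd:6 wr:4>
#1 BR src=r3,r1 dispatched  <A:1 Mu:2 Ld:1 B:0 rd:4 wr:4>
#2 MEM src=r5,r2 dispatched  <A:1 Mu:2 Ld:0 B:0 rd:2 wr:4>
#3 MEM src=r0,r1 held:FU  <A:1 Mu:2 Ld:0 B:0 rd:2 wr:4>
#4 MUL src=r5,r0 dispatched  <A:1 Mu:1 Ld:0 B:0 rd:0 wr:3>
#5 MEM src=r1,r1 held:FU  <A:1 Mu:1 Ld:0 B:0 rd:0 wr:3>
#6 ALU src=r1,r4 held:RD_PORT  <A:1 Mu:1 Ld:0 B:0 rd:0 wr:3>

reason(slot 6) = RD_PORT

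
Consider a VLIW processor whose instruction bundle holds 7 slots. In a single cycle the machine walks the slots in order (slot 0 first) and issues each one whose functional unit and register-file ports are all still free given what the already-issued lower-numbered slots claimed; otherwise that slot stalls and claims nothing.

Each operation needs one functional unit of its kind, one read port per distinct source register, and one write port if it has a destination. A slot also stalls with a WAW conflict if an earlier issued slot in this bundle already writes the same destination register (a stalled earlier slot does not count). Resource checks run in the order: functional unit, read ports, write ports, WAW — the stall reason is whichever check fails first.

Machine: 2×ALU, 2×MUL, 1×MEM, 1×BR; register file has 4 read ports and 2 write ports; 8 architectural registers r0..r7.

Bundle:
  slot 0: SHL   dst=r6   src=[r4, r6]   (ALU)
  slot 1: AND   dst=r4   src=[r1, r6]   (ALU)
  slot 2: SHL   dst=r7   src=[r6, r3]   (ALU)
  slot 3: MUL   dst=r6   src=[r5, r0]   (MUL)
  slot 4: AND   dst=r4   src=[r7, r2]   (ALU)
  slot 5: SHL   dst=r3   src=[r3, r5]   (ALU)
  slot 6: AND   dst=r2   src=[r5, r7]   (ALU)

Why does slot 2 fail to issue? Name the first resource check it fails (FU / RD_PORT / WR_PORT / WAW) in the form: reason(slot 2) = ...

reason(slot 2) = FU

  0. ALU→r6 ⇒ go  {1A/2Mu/1Ld/1B | 2r 1w}
  1. ALU→r4 ⇒ go  {0A/2Mu/1Ld/1B | 0r 0w}
  2. ALU→r7 ⇒ no(FU)  {0A/2Mu/1Ld/1B | 0r 0w}
  3. MUL→r6 ⇒ no(RD_PORT)  {0A/2Mu/1Ld/1B | 0r 0w}
  4. ALU→r4 ⇒ no(FU)  {0A/2Mu/1Ld/1B | 0r 0w}
  5. ALU→r3 ⇒ no(FU)  {0A/2Mu/1Ld/1B | 0r 0w}
  6. ALU→r2 ⇒ no(FU)  {0A/2Mu/1Ld/1B | 0r 0w}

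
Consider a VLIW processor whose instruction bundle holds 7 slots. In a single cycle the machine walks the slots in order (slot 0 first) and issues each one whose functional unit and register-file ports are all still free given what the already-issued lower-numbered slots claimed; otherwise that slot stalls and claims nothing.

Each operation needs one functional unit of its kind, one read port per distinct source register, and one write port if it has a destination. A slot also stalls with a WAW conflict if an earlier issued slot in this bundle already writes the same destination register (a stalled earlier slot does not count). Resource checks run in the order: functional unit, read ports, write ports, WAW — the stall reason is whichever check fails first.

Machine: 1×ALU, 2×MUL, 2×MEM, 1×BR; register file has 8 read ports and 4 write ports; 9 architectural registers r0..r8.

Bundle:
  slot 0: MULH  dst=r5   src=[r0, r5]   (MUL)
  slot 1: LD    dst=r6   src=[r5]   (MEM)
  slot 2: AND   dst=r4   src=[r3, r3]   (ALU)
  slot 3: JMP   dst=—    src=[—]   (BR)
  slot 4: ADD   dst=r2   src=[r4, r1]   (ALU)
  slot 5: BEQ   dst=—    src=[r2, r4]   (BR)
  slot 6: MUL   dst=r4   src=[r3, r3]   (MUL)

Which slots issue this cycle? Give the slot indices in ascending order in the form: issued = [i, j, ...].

slot 0 (MUL): ISSUE — free A1,Mu1,Ld2,B1 rp6 wp3
slot 1 (MEM): ISSUE — free A1,Mu1,Ld1,B1 rp5 wp2
slot 2 (ALU): ISSUE — free A0,Mu1,Ld1,B1 rp4 wp1
slot 3 (BR): ISSUE — free A0,Mu1,Ld1,B0 rp4 wp1
slot 4 (ALU): stall FU — free A0,Mu1,Ld1,B0 rp4 wp1
slot 5 (BR): stall FU — free A0,Mu1,Ld1,B0 rp4 wp1
slot 6 (MUL): stall WAW — free A0,Mu1,Ld1,B0 rp4 wp1

issued = [0, 1, 2, 3]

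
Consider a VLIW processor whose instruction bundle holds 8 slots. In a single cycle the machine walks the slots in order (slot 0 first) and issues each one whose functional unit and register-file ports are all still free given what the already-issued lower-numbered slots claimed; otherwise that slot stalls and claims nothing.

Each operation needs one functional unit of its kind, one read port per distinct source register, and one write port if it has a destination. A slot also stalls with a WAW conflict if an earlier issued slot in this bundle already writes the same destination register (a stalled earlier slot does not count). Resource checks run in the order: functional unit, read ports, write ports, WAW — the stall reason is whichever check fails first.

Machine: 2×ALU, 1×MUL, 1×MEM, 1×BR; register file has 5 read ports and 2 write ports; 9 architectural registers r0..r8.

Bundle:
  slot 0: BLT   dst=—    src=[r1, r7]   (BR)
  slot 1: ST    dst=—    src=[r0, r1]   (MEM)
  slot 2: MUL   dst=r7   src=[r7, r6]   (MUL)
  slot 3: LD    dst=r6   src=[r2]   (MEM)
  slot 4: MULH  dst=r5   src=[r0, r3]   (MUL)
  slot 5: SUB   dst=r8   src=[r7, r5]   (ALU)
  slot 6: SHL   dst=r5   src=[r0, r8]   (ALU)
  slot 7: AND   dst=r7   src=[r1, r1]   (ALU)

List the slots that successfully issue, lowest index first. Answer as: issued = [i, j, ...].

issued = [0, 1, 7]

(0) want 1×BR +2rd +0wr — yes → AL2|MU1|ME1|BR0|rd3|wr2
(1) want 1×MEM +2rd +0wr — yes → AL2|MU1|ME0|BR0|rd1|wr2
(2) want 1×MUL +2rd +1wr — RD_PORT → AL2|MU1|ME0|BR0|rd1|wr2
(3) want 1×MEM +1rd +1wr — FU → AL2|MU1|ME0|BR0|rd1|wr2
(4) want 1×MUL +2rd +1wr — RD_PORT → AL2|MU1|ME0|BR0|rd1|wr2
(5) want 1×ALU +2rd +1wr — RD_PORT → AL2|MU1|ME0|BR0|rd1|wr2
(6) want 1×ALU +2rd +1wr — RD_PORT → AL2|MU1|ME0|BR0|rd1|wr2
(7) want 1×ALU +1rd +1wr — yes → AL1|MU1|ME0|BR0|rd0|wr1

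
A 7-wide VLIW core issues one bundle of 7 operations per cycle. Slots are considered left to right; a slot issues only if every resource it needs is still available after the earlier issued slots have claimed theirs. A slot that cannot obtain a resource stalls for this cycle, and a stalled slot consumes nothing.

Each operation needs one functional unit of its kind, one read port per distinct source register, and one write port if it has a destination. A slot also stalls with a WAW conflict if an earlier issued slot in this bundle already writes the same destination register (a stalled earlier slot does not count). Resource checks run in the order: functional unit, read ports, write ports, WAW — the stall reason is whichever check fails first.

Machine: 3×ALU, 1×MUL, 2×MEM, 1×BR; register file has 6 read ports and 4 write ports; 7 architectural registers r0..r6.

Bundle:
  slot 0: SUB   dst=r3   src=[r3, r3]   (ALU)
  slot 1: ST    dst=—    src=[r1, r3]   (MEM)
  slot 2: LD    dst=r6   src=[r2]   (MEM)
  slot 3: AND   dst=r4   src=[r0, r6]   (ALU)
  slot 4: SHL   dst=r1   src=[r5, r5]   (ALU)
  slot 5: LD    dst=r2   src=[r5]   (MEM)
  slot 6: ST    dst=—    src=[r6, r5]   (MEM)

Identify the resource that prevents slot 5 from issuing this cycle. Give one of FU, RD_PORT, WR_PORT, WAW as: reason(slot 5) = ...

reason(slot 5) = FU

(0) want 1×ALU +1rd +1wr — yes → AL2|MU1|ME2|BR1|rd5|wr3
(1) want 1×MEM +2rd +0wr — yes → AL2|MU1|ME1|BR1|rd3|wr3
(2) want 1×MEM +1rd +1wr — yes → AL2|MU1|ME0|BR1|rd2|wr2
(3) want 1×ALU +2rd +1wr — yes → AL1|MU1|ME0|BR1|rd0|wr1
(4) want 1×ALU +1rd +1wr — RD_PORT → AL1|MU1|ME0|BR1|rd0|wr1
(5) want 1×MEM +1rd +1wr — FU → AL1|MU1|ME0|BR1|rd0|wr1
(6) want 1×MEM +2rd +0wr — FU → AL1|MU1|ME0|BR1|rd0|wr1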